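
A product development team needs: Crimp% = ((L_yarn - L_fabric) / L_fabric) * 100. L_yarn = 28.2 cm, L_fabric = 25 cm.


Formula: Crimp% = ((L_yarn - L_fabric) / L_fabric) * 100
Step 1: Extension = 28.2 - 25 = 3.2 cm
Step 2: Crimp% = (3.2 / 25) * 100
Step 3: Crimp% = 0.128 * 100 = 12.8%

12.8%


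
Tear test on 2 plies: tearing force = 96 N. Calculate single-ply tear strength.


Formula: Per-ply strength = Total force / Number of plies
Per-ply = 96 N / 2
Per-ply = 48 N

48 N


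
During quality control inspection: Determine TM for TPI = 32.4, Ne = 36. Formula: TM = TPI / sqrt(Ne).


Formula: TM = TPI / sqrt(Ne)
Step 1: sqrt(Ne) = sqrt(36) = 6
Step 2: TM = 32.4 / 6 = 5.40

5.40 TM


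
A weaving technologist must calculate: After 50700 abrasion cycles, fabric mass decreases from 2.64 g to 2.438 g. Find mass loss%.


Formula: Mass loss% = ((m_before - m_after) / m_before) * 100
Step 1: Mass loss = 2.64 - 2.438 = 0.202 g
Step 2: Ratio = 0.202 / 2.64 = 0.0765152
Step 3: Mass loss% = 0.0765152 * 100 = 7.65152% ≈ 7.65%

7.65%


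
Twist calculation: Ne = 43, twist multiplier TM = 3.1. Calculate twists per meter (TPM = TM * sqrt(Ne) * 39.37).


Formula: TPM = TM * sqrt(Ne) * 39.37
Step 1: sqrt(Ne) = sqrt(43) = 6.5574
Step 2: TM * sqrt(Ne) = 3.1 * 6.5574 = 20.3279
Step 3: TPM = 20.3279 * 39.37 = 800 twists/m

800 twists/m


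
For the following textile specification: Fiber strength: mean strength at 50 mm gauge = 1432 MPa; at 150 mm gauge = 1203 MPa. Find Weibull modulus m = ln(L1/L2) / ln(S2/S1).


Formula: m = ln(L1/L2) / ln(S2/S1)
Step 1: ln(L1/L2) = ln(50/150) = -1.09861
Step 2: S2/S1 = 1203/1432 = 0.84008
Step 3: ln(S2/S1) = ln(0.84008) = -0.17426
Step 4: m = -1.09861 / -0.17426 = 6.30

6.30 (Weibull m)


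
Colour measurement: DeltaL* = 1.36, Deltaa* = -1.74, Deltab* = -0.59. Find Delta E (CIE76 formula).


Formula: Delta E = sqrt(dL*^2 + da*^2 + db*^2)
Step 1: dL*^2 = 1.36^2 = 1.8496
Step 2: da*^2 = (-1.74)^2 = 3.0276
Step 3: db*^2 = (-0.59)^2 = 0.3481
Step 4: Sum = 1.8496 + 3.0276 + 0.3481 = 5.2253
Step 5: Delta E = sqrt(5.2253) = 2.29

2.29 Delta E


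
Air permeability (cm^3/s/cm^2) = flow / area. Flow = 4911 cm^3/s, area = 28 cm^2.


Formula: Air Permeability = Airflow / Test Area
AP = 4911 cm^3/s / 28 cm^2
AP = 175.4 cm^3/s/cm^2

175.4 cm^3/s/cm^2


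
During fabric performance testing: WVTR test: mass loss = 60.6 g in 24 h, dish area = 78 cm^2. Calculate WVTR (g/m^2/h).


Formula: WVTR = mass_loss / (area * time)
Step 1: Convert area: 78 cm^2 = 0.0078 m^2
Step 2: WVTR = 60.6 g / (0.0078 m^2 * 24 h)
Step 3: WVTR = 60.6 / 0.1872 = 323.7 g/m^2/h

323.7 g/m^2/h


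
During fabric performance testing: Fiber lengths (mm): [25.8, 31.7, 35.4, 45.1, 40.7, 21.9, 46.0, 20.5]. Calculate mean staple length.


Formula: Mean = sum of lengths / count
Sum = 25.8 + 31.7 + 35.4 + 45.1 + 40.7 + 21.9 + 46.0 + 20.5
Sum = 267.1 mm
Mean = 267.1 / 8 = 33.39 mm

33.39 mm


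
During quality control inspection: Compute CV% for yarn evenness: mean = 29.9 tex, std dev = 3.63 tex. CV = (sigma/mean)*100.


Formula: CV% = (standard deviation / mean) * 100
Step 1: Ratio = 3.63 / 29.9 = 0.121405
Step 2: CV% = 0.121405 * 100 = 12.1405% ≈ 12.1%

12.1%


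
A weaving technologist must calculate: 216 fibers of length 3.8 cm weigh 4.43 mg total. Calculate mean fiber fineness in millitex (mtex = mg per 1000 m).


Formula: fineness (mtex) = mass (mg) / total length (km) = (mass_mg / total_length_m) * 1000
Step 1: Convert fiber length: 3.8 cm = 0.038 m
Step 2: Total fiber length = 216 * 0.038 = 8.208 m
Step 3: Linear density = 4.43 mg / 8.208 m = 0.5397 mg/m
Step 4: fineness = 0.5397 * 1000 = 539.7 mtex

539.7 mtex


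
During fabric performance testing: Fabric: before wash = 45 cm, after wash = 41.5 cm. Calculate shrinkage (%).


Formula: Shrinkage% = ((L_before - L_after) / L_before) * 100
Step 1: Shrinkage = 45 - 41.5 = 3.5 cm
Step 2: Shrinkage% = (3.5 / 45) * 100
Step 3: Shrinkage% = 0.077778 * 100 = 7.7778% ≈ 7.8%

7.8%


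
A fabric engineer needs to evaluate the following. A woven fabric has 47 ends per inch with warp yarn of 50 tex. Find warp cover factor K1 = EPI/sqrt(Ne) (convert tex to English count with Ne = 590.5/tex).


Formula: K1 = EPI / sqrt(Ne), with Ne = 590.5 / tex_warp
Step 1: Ne = 590.5 / 50 = 11.81
Step 2: sqrt(Ne) = sqrt(11.81) = 3.4366
Step 3: K1 = 47 / 3.4366 = 13.7

13.7


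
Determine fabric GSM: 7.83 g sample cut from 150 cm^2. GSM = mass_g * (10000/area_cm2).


Formula: GSM = mass_g / area_m2
Step 1: Convert area: 150 cm^2 = 150 / 10000 = 0.015 m^2
Step 2: GSM = 7.83 g / 0.015 m^2 = 522.0 g/m^2

522.0 g/m^2


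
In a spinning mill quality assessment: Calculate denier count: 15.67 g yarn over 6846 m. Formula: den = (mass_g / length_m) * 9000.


Formula: den = (mass_g / length_m) * 9000
Substituting: den = (15.67 / 6846) * 9000
Intermediate: 15.67 / 6846 = 0.00228893 g/m
den = 0.00228893 * 9000 = 20.6 denier

20.6 denier


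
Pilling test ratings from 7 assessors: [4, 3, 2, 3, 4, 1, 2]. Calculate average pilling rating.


Formula: Mean = sum / count
Sum = 4 + 3 + 2 + 3 + 4 + 1 + 2 = 19
Mean = 19 / 7 = 2.7

2.7


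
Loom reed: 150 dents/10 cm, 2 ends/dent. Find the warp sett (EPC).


Formula: EPC = (dents per 10 cm * ends per dent) / 10
Step 1: Total ends per 10 cm = 150 * 2 = 300
Step 2: EPC = 300 / 10 = 30.0 ends/cm

30.0 ends/cm


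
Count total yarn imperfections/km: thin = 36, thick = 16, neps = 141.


Formula: Total = thin places + thick places + neps
Total = 36 + 16 + 141
Total = 193 imperfections/km

193 imperfections/km


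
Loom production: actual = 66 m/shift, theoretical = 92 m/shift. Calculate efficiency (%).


Formula: Efficiency% = (Actual output / Theoretical output) * 100
Efficiency% = (66 / 92) * 100
Efficiency% = 0.717391 * 100 = 71.7391% ≈ 71.7%

71.7%


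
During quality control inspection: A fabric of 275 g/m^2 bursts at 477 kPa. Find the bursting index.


Formula: Bursting Index = Bursting Strength / Fabric GSM
BI = 477 kPa / 275 g/m^2
BI = 1.735 kPa/(g/m^2)

1.735 kPa/(g/m^2)


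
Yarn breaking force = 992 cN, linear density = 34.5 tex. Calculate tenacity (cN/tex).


Formula: Tenacity = Breaking force / Linear density
Tenacity = 992 cN / 34.5 tex
Tenacity = 28.75 cN/tex

28.75 cN/tex


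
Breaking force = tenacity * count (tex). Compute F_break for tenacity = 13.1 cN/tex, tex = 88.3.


Formula: Breaking force = Tenacity * Linear density
F = 13.1 cN/tex * 88.3 tex
F = 1156.73 cN

1156.73 cN


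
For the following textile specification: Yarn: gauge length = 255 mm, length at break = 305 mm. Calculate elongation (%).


Formula: Elongation (%) = ((L_break - L0) / L0) * 100
Step 1: Extension = 305 - 255 = 50 mm
Step 2: Elongation = (50 / 255) * 100
Step 3: Elongation = 0.196078 * 100 = 19.6078% ≈ 19.6%

19.6%


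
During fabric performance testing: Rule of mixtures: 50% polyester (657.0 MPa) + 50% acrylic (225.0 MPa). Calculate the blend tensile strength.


Formula: Blend property = (fraction_A * property_A) + (fraction_B * property_B)
Step 1: Contribution A = 50/100 * 657.0 MPa = 328.5 MPa
Step 2: Contribution B = 50/100 * 225.0 MPa = 112.5 MPa
Step 3: Blend tensile strength = 328.5 + 112.5 = 441.0 MPa

441.0 MPa


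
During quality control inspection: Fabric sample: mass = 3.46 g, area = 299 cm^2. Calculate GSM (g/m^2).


Formula: GSM = mass_g / area_m2
Step 1: Convert area: 299 cm^2 = 299 / 10000 = 0.0299 m^2
Step 2: GSM = 3.46 g / 0.0299 m^2 = 115.7 g/m^2

115.7 g/m^2


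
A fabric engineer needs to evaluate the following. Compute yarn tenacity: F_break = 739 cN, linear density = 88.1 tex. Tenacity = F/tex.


Formula: Tenacity = Breaking force / Linear density
Tenacity = 739 cN / 88.1 tex
Tenacity = 8.39 cN/tex

8.39 cN/tex


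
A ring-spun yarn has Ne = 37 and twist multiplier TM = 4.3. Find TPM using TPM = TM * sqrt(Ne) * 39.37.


Formula: TPM = TM * sqrt(Ne) * 39.37
Step 1: sqrt(Ne) = sqrt(37) = 6.0828
Step 2: TM * sqrt(Ne) = 4.3 * 6.0828 = 26.156
Step 3: TPM = 26.156 * 39.37 = 1030 twists/m

1030 twists/m


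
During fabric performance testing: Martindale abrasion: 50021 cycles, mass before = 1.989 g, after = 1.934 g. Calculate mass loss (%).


Formula: Mass loss% = ((m_before - m_after) / m_before) * 100
Step 1: Mass loss = 1.989 - 1.934 = 0.055 g
Step 2: Ratio = 0.055 / 1.989 = 0.0276521
Step 3: Mass loss% = 0.0276521 * 100 = 2.76521% ≈ 2.77%

2.77%


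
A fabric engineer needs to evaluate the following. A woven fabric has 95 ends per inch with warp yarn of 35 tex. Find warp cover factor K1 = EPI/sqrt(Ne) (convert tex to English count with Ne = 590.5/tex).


Formula: K1 = EPI / sqrt(Ne), with Ne = 590.5 / tex_warp
Step 1: Ne = 590.5 / 35 = 16.871
Step 2: sqrt(Ne) = sqrt(16.871) = 4.1074
Step 3: K1 = 95 / 4.1074 = 23.1

23.1


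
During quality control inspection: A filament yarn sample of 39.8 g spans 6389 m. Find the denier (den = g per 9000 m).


Formula: den = (mass_g / length_m) * 9000
Substituting: den = (39.8 / 6389) * 9000
Intermediate: 39.8 / 6389 = 0.00622946 g/m
den = 0.00622946 * 9000 = 56.1 denier

56.1 denier


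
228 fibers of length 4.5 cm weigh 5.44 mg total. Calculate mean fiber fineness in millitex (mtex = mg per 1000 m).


Formula: fineness (mtex) = mass (mg) / total length (km) = (mass_mg / total_length_m) * 1000
Step 1: Convert fiber length: 4.5 cm = 0.045 m
Step 2: Total fiber length = 228 * 0.045 = 10.26 m
Step 3: Linear density = 5.44 mg / 10.26 m = 0.5302 mg/m
Step 4: fineness = 0.5302 * 1000 = 530.2 mtex

530.2 mtex


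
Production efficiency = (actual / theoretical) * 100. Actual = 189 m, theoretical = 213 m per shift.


Formula: Efficiency% = (Actual output / Theoretical output) * 100
Efficiency% = (189 / 213) * 100
Efficiency% = 0.887324 * 100 = 88.7324% ≈ 88.7%

88.7%


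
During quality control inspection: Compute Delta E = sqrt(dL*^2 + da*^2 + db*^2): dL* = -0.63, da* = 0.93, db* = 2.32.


Formula: Delta E = sqrt(dL*^2 + da*^2 + db*^2)
Step 1: dL*^2 = (-0.63)^2 = 0.3969
Step 2: da*^2 = 0.93^2 = 0.8649
Step 3: db*^2 = 2.32^2 = 5.3824
Step 4: Sum = 0.3969 + 0.8649 + 5.3824 = 6.6442
Step 5: Delta E = sqrt(6.6442) = 2.58

2.58 Delta E


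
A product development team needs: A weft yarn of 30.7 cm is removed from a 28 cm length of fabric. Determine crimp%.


Formula: Crimp% = ((L_yarn - L_fabric) / L_fabric) * 100
Step 1: Extension = 30.7 - 28 = 2.7 cm
Step 2: Crimp% = (2.7 / 28) * 100
Step 3: Crimp% = 0.096429 * 100 = 9.6429% ≈ 9.6%

9.6%


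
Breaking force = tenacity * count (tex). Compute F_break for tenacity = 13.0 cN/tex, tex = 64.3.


Formula: Breaking force = Tenacity * Linear density
F = 13.0 cN/tex * 64.3 tex
F = 835.90 cN

835.90 cN


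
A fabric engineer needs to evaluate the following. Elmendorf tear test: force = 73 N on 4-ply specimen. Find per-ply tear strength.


Formula: Per-ply strength = Total force / Number of plies
Per-ply = 73 N / 4
Per-ply = 18.25 N

18.25 N


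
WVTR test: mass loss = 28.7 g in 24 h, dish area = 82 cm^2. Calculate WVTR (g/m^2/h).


Formula: WVTR = mass_loss / (area * time)
Step 1: Convert area: 82 cm^2 = 0.0082 m^2
Step 2: WVTR = 28.7 g / (0.0082 m^2 * 24 h)
Step 3: WVTR = 28.7 / 0.1968 = 145.8 g/m^2/h

145.8 g/m^2/h


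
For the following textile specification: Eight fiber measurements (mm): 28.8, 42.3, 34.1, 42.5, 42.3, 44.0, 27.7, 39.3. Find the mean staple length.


Formula: Mean = sum of lengths / count
Sum = 28.8 + 42.3 + 34.1 + 42.5 + 42.3 + 44.0 + 27.7 + 39.3
Sum = 301.0 mm
Mean = 301.0 / 8 = 37.63 mm

37.63 mm


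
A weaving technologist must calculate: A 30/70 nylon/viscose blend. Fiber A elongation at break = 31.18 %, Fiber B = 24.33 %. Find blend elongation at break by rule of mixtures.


Formula: Blend property = (fraction_A * property_A) + (fraction_B * property_B)
Step 1: Contribution A = 30/100 * 31.18 % = 9.354 %
Step 2: Contribution B = 70/100 * 24.33 % = 17.031 %
Step 3: Blend elongation at break = 9.354 + 17.031 = 26.385 %

26.385 %


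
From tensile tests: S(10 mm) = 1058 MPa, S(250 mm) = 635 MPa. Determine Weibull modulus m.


Formula: m = ln(L1/L2) / ln(S2/S1)
Step 1: ln(L1/L2) = ln(10/250) = -3.21888
Step 2: S2/S1 = 635/1058 = 0.60019
Step 3: ln(S2/S1) = ln(0.60019) = -0.51051
Step 4: m = -3.21888 / -0.51051 = 6.31

6.31 (Weibull m)


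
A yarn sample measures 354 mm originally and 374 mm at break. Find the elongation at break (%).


Formula: Elongation (%) = ((L_break - L0) / L0) * 100
Step 1: Extension = 374 - 354 = 20 mm
Step 2: Elongation = (20 / 354) * 100
Step 3: Elongation = 0.056497 * 100 = 5.6497% ≈ 5.6%

5.6%


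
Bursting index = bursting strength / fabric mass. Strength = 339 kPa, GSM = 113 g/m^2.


Formula: Bursting Index = Bursting Strength / Fabric GSM
BI = 339 kPa / 113 g/m^2
BI = 3.000 kPa/(g/m^2)

3.000 kPa/(g/m^2)


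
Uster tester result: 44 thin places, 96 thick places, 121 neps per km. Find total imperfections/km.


Formula: Total = thin places + thick places + neps
Total = 44 + 96 + 121
Total = 261 imperfections/km

261 imperfections/km


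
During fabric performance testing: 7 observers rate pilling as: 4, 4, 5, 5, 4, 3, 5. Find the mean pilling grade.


Formula: Mean = sum / count
Sum = 4 + 4 + 5 + 5 + 4 + 3 + 5 = 30
Mean = 30 / 7 = 4.3

4.3


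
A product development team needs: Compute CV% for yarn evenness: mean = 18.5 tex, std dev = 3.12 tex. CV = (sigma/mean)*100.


Formula: CV% = (standard deviation / mean) * 100
Step 1: Ratio = 3.12 / 18.5 = 0.168649
Step 2: CV% = 0.168649 * 100 = 16.8649% ≈ 16.9%

16.9%


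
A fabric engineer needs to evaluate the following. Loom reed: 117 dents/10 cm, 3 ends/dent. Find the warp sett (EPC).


Formula: EPC = (dents per 10 cm * ends per dent) / 10
Step 1: Total ends per 10 cm = 117 * 3 = 351
Step 2: EPC = 351 / 10 = 35.1 ends/cm

35.1 ends/cm


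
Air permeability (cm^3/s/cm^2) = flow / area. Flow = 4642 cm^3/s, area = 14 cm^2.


Formula: Air Permeability = Airflow / Test Area
AP = 4642 cm^3/s / 14 cm^2
AP = 331.6 cm^3/s/cm^2

331.6 cm^3/s/cm^2


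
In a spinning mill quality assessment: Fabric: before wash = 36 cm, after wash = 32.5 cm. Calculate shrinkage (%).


Formula: Shrinkage% = ((L_before - L_after) / L_before) * 100
Step 1: Shrinkage = 36 - 32.5 = 3.5 cm
Step 2: Shrinkage% = (3.5 / 36) * 100
Step 3: Shrinkage% = 0.097222 * 100 = 9.7222% ≈ 9.7%

9.7%


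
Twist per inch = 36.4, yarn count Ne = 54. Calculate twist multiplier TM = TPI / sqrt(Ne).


Formula: TM = TPI / sqrt(Ne)
Step 1: sqrt(Ne) = sqrt(54) = 7.3485
Step 2: TM = 36.4 / 7.3485 = 4.95

4.95 TM


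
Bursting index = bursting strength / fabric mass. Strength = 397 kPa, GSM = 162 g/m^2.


Formula: Bursting Index = Bursting Strength / Fabric GSM
BI = 397 kPa / 162 g/m^2
BI = 2.451 kPa/(g/m^2)

2.451 kPa/(g/m^2)


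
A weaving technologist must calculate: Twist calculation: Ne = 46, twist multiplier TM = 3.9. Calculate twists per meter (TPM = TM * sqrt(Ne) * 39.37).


Formula: TPM = TM * sqrt(Ne) * 39.37
Step 1: sqrt(Ne) = sqrt(46) = 6.7823
Step 2: TM * sqrt(Ne) = 3.9 * 6.7823 = 26.451
Step 3: TPM = 26.451 * 39.37 = 1041 twists/m

1041 twists/m


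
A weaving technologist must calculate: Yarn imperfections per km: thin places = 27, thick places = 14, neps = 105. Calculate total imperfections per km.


Formula: Total = thin places + thick places + neps
Total = 27 + 14 + 105
Total = 146 imperfections/km

146 imperfections/km


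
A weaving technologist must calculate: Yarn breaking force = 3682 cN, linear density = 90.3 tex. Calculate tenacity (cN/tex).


Formula: Tenacity = Breaking force / Linear density
Tenacity = 3682 cN / 90.3 tex
Tenacity = 40.78 cN/tex

40.78 cN/tex


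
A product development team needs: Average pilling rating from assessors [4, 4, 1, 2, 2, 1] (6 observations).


Formula: Mean = sum / count
Sum = 4 + 4 + 1 + 2 + 2 + 1 = 14
Mean = 14 / 6 = 2.3

2.3


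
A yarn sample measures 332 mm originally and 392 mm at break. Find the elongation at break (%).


Formula: Elongation (%) = ((L_break - L0) / L0) * 100
Step 1: Extension = 392 - 332 = 60 mm
Step 2: Elongation = (60 / 332) * 100
Step 3: Elongation = 0.180723 * 100 = 18.0723% ≈ 18.1%

18.1%


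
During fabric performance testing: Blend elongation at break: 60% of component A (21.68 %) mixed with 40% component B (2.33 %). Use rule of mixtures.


Formula: Blend property = (fraction_A * property_A) + (fraction_B * property_B)
Step 1: Contribution A = 60/100 * 21.68 % = 13.008 %
Step 2: Contribution B = 40/100 * 2.33 % = 0.932 %
Step 3: Blend elongation at break = 13.008 + 0.932 = 13.94 %

13.94 %


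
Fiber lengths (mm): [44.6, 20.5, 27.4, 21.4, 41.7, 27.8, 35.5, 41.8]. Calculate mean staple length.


Formula: Mean = sum of lengths / count
Sum = 44.6 + 20.5 + 27.4 + 21.4 + 41.7 + 27.8 + 35.5 + 41.8
Sum = 260.7 mm
Mean = 260.7 / 8 = 32.59 mm

32.59 mm


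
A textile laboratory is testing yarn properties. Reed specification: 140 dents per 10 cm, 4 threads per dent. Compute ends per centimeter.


Formula: EPC = (dents per 10 cm * ends per dent) / 10
Step 1: Total ends per 10 cm = 140 * 4 = 560
Step 2: EPC = 560 / 10 = 56.0 ends/cm

56.0 ends/cm


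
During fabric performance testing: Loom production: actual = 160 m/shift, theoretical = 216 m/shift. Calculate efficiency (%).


Formula: Efficiency% = (Actual output / Theoretical output) * 100
Efficiency% = (160 / 216) * 100
Efficiency% = 0.740741 * 100 = 74.0741% ≈ 74.1%

74.1%


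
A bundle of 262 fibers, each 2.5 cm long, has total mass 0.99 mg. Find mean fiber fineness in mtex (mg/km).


Formula: fineness (mtex) = mass (mg) / total length (km) = (mass_mg / total_length_m) * 1000
Step 1: Convert fiber length: 2.5 cm = 0.025 m
Step 2: Total fiber length = 262 * 0.025 = 6.55 m
Step 3: Linear density = 0.99 mg / 6.55 m = 0.1511 mg/m
Step 4: fineness = 0.1511 * 1000 = 151.1 mtex

151.1 mtex


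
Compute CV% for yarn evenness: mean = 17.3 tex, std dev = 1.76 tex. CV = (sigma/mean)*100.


Formula: CV% = (standard deviation / mean) * 100
Step 1: Ratio = 1.76 / 17.3 = 0.101734
Step 2: CV% = 0.101734 * 100 = 10.1734% ≈ 10.2%

10.2%


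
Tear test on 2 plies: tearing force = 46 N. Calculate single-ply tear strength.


Formula: Per-ply strength = Total force / Number of plies
Per-ply = 46 N / 2
Per-ply = 23 N

23 N


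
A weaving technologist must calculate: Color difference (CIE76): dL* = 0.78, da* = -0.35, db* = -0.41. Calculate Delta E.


Formula: Delta E = sqrt(dL*^2 + da*^2 + db*^2)
Step 1: dL*^2 = 0.78^2 = 0.6084
Step 2: da*^2 = (-0.35)^2 = 0.1225
Step 3: db*^2 = (-0.41)^2 = 0.1681
Step 4: Sum = 0.6084 + 0.1225 + 0.1681 = 0.899
Step 5: Delta E = sqrt(0.899) = 0.95

0.95 Delta E


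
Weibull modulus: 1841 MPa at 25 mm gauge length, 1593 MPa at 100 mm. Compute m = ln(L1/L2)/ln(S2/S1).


Formula: m = ln(L1/L2) / ln(S2/S1)
Step 1: ln(L1/L2) = ln(25/100) = -1.38629
Step 2: S2/S1 = 1593/1841 = 0.86529
Step 3: ln(S2/S1) = ln(0.86529) = -0.14469
Step 4: m = -1.38629 / -0.14469 = 9.58

9.58 (Weibull m)


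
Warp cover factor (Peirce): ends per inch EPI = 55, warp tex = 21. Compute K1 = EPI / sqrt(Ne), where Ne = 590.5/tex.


Formula: K1 = EPI / sqrt(Ne), with Ne = 590.5 / tex_warp
Step 1: Ne = 590.5 / 21 = 28.119
Step 2: sqrt(Ne) = sqrt(28.119) = 5.3027
Step 3: K1 = 55 / 5.3027 = 10.4

10.4


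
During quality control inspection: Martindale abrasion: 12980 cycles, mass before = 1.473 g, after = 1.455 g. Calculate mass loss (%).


Formula: Mass loss% = ((m_before - m_after) / m_before) * 100
Step 1: Mass loss = 1.473 - 1.455 = 0.018 g
Step 2: Ratio = 0.018 / 1.473 = 0.01222
Step 3: Mass loss% = 0.01222 * 100 = 1.222% ≈ 1.22%

1.22%


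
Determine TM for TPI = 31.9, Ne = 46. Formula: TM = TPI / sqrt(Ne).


Formula: TM = TPI / sqrt(Ne)
Step 1: sqrt(Ne) = sqrt(46) = 6.7823
Step 2: TM = 31.9 / 6.7823 = 4.70

4.70 TM


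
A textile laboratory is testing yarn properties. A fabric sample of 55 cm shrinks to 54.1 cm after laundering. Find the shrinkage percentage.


Formula: Shrinkage% = ((L_before - L_after) / L_before) * 100
Step 1: Shrinkage = 55 - 54.1 = 0.9 cm
Step 2: Shrinkage% = (0.9 / 55) * 100
Step 3: Shrinkage% = 0.016364 * 100 = 1.6364% ≈ 1.6%

1.6%


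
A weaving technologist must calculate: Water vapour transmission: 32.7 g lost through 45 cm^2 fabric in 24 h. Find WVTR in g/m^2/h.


Formula: WVTR = mass_loss / (area * time)
Step 1: Convert area: 45 cm^2 = 0.0045 m^2
Step 2: WVTR = 32.7 g / (0.0045 m^2 * 24 h)
Step 3: WVTR = 32.7 / 0.108 = 302.8 g/m^2/h

302.8 g/m^2/h


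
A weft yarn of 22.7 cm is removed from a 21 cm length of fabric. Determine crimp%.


Formula: Crimp% = ((L_yarn - L_fabric) / L_fabric) * 100
Step 1: Extension = 22.7 - 21 = 1.7 cm
Step 2: Crimp% = (1.7 / 21) * 100
Step 3: Crimp% = 0.080952 * 100 = 8.0952% ≈ 8.1%

8.1%


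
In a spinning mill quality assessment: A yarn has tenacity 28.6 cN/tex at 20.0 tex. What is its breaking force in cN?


Formula: Breaking force = Tenacity * Linear density
F = 28.6 cN/tex * 20.0 tex
F = 572.00 cN

572.00 cN


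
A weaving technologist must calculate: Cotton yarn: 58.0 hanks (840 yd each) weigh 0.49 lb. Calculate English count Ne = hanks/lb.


Formula: Ne = hanks / mass_lb
Substituting: Ne = 58.0 / 0.49
Ne = 118.4

118.4 Ne


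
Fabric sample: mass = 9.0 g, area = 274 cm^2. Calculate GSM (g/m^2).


Formula: GSM = mass_g / area_m2
Step 1: Convert area: 274 cm^2 = 274 / 10000 = 0.0274 m^2
Step 2: GSM = 9.0 g / 0.0274 m^2 = 328.5 g/m^2

328.5 g/m^2


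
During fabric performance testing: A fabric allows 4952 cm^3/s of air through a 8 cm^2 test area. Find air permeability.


Formula: Air Permeability = Airflow / Test Area
AP = 4952 cm^3/s / 8 cm^2
AP = 619.0 cm^3/s/cm^2

619.0 cm^3/s/cm^2


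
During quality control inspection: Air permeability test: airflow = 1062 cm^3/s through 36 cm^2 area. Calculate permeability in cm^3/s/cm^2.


Formula: Air Permeability = Airflow / Test Area
AP = 1062 cm^3/s / 36 cm^2
AP = 29.5 cm^3/s/cm^2

29.5 cm^3/s/cm^2


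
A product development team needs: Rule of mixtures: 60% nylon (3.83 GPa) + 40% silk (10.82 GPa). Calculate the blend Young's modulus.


Formula: Blend property = (fraction_A * property_A) + (fraction_B * property_B)
Step 1: Contribution A = 60/100 * 3.83 GPa = 2.298 GPa
Step 2: Contribution B = 40/100 * 10.82 GPa = 4.328 GPa
Step 3: Blend Young's modulus = 2.298 + 4.328 = 6.626 GPa

6.626 GPa


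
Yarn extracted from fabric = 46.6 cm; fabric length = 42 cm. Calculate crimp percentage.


Formula: Crimp% = ((L_yarn - L_fabric) / L_fabric) * 100
Step 1: Extension = 46.6 - 42 = 4.6 cm
Step 2: Crimp% = (4.6 / 42) * 100
Step 3: Crimp% = 0.109524 * 100 = 10.9524% ≈ 11.0%

11.0%


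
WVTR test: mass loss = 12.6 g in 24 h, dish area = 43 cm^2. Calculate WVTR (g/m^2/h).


Formula: WVTR = mass_loss / (area * time)
Step 1: Convert area: 43 cm^2 = 0.0043 m^2
Step 2: WVTR = 12.6 g / (0.0043 m^2 * 24 h)
Step 3: WVTR = 12.6 / 0.1032 = 122.1 g/m^2/h

122.1 g/m^2/h


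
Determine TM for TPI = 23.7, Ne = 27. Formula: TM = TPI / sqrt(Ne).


Formula: TM = TPI / sqrt(Ne)
Step 1: sqrt(Ne) = sqrt(27) = 5.1962
Step 2: TM = 23.7 / 5.1962 = 4.56

4.56 TM


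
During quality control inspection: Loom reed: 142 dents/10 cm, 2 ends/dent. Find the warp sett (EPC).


Formula: EPC = (dents per 10 cm * ends per dent) / 10
Step 1: Total ends per 10 cm = 142 * 2 = 284
Step 2: EPC = 284 / 10 = 28.4 ends/cm

28.4 ends/cm


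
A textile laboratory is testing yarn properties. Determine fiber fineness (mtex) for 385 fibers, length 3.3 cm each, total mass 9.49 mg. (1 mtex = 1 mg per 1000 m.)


Formula: fineness (mtex) = mass (mg) / total length (km) = (mass_mg / total_length_m) * 1000
Step 1: Convert fiber length: 3.3 cm = 0.033 m
Step 2: Total fiber length = 385 * 0.033 = 12.705 m
Step 3: Linear density = 9.49 mg / 12.705 m = 0.7470 mg/m
Step 4: fineness = 0.7470 * 1000 = 747.0 mtex

747.0 mtex


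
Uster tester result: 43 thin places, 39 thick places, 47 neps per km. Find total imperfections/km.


Formula: Total = thin places + thick places + neps
Total = 43 + 39 + 47
Total = 129 imperfections/km

129 imperfections/km


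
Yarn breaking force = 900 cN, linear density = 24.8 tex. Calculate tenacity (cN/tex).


Formula: Tenacity = Breaking force / Linear density
Tenacity = 900 cN / 24.8 tex
Tenacity = 36.29 cN/tex

36.29 cN/tex


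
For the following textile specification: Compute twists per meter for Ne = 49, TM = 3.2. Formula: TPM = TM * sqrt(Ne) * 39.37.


Formula: TPM = TM * sqrt(Ne) * 39.37
Step 1: sqrt(Ne) = sqrt(49) = 7
Step 2: TM * sqrt(Ne) = 3.2 * 7 = 22.4
Step 3: TPM = 22.4 * 39.37 = 882 twists/m

882 twists/m


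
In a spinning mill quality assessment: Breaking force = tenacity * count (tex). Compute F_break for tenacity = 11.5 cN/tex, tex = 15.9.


Formula: Breaking force = Tenacity * Linear density
F = 11.5 cN/tex * 15.9 tex
F = 182.85 cN

182.85 cN


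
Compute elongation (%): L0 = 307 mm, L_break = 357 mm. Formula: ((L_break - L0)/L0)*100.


Formula: Elongation (%) = ((L_break - L0) / L0) * 100
Step 1: Extension = 357 - 307 = 50 mm
Step 2: Elongation = (50 / 307) * 100
Step 3: Elongation = 0.162866 * 100 = 16.2866% ≈ 16.3%

16.3%


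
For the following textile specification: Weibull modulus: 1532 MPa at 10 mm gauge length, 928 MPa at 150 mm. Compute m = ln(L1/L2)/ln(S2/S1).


Formula: m = ln(L1/L2) / ln(S2/S1)
Step 1: ln(L1/L2) = ln(10/150) = -2.70805
Step 2: S2/S1 = 928/1532 = 0.60574
Step 3: ln(S2/S1) = ln(0.60574) = -0.50130
Step 4: m = -2.70805 / -0.50130 = 5.40

5.40 (Weibull m)


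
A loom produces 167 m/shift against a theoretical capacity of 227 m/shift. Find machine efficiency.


Formula: Efficiency% = (Actual output / Theoretical output) * 100
Efficiency% = (167 / 227) * 100
Efficiency% = 0.735683 * 100 = 73.5683% ≈ 73.6%

73.6%


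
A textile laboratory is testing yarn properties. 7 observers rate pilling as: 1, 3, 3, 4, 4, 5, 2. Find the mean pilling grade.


Formula: Mean = sum / count
Sum = 1 + 3 + 3 + 4 + 4 + 5 + 2 = 22
Mean = 22 / 7 = 3.1

3.1


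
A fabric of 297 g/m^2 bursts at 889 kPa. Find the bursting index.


Formula: Bursting Index = Bursting Strength / Fabric GSM
BI = 889 kPa / 297 g/m^2
BI = 2.993 kPa/(g/m^2)

2.993 kPa/(g/m^2)


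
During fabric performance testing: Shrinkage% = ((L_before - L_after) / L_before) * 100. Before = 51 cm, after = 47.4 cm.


Formula: Shrinkage% = ((L_before - L_after) / L_before) * 100
Step 1: Shrinkage = 51 - 47.4 = 3.6 cm
Step 2: Shrinkage% = (3.6 / 51) * 100
Step 3: Shrinkage% = 0.070588 * 100 = 7.0588% ≈ 7.1%

7.1%


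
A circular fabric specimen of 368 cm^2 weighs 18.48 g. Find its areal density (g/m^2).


Formula: GSM = mass_g / area_m2
Step 1: Convert area: 368 cm^2 = 368 / 10000 = 0.0368 m^2
Step 2: GSM = 18.48 g / 0.0368 m^2 = 502.2 g/m^2

502.2 g/m^2


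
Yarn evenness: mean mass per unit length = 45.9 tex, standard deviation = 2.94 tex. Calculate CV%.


Formula: CV% = (standard deviation / mean) * 100
Step 1: Ratio = 2.94 / 45.9 = 0.064052
Step 2: CV% = 0.064052 * 100 = 6.4052% ≈ 6.4%

6.4%


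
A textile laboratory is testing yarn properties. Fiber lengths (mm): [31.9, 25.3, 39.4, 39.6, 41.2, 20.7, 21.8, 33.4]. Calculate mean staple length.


Formula: Mean = sum of lengths / count
Sum = 31.9 + 25.3 + 39.4 + 39.6 + 41.2 + 20.7 + 21.8 + 33.4
Sum = 253.3 mm
Mean = 253.3 / 8 = 31.66 mm

31.66 mm


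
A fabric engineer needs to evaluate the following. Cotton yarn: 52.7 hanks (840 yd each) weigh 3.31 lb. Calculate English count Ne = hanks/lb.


Formula: Ne = hanks / mass_lb
Substituting: Ne = 52.7 / 3.31
Ne = 15.9

15.9 Ne


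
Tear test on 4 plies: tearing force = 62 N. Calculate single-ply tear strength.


Formula: Per-ply strength = Total force / Number of plies
Per-ply = 62 N / 4
Per-ply = 15.5 N

15.5 N


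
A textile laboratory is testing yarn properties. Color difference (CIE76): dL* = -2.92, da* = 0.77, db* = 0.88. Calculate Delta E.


Formula: Delta E = sqrt(dL*^2 + da*^2 + db*^2)
Step 1: dL*^2 = (-2.92)^2 = 8.5264
Step 2: da*^2 = 0.77^2 = 0.5929
Step 3: db*^2 = 0.88^2 = 0.7744
Step 4: Sum = 8.5264 + 0.5929 + 0.7744 = 9.8937
Step 5: Delta E = sqrt(9.8937) = 3.15

3.15 Delta E


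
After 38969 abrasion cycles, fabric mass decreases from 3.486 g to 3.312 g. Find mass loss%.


Formula: Mass loss% = ((m_before - m_after) / m_before) * 100
Step 1: Mass loss = 3.486 - 3.312 = 0.174 g
Step 2: Ratio = 0.174 / 3.486 = 0.0499139
Step 3: Mass loss% = 0.0499139 * 100 = 4.99139% ≈ 4.99%

4.99%


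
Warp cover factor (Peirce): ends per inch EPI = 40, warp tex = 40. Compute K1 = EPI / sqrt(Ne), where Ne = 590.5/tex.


Formula: K1 = EPI / sqrt(Ne), with Ne = 590.5 / tex_warp
Step 1: Ne = 590.5 / 40 = 14.763
Step 2: sqrt(Ne) = sqrt(14.763) = 3.8423
Step 3: K1 = 40 / 3.8423 = 10.4

10.4


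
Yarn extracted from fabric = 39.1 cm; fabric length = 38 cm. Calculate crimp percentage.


Formula: Crimp% = ((L_yarn - L_fabric) / L_fabric) * 100
Step 1: Extension = 39.1 - 38 = 1.1 cm
Step 2: Crimp% = (1.1 / 38) * 100
Step 3: Crimp% = 0.028947 * 100 = 2.8947% ≈ 2.9%

2.9%


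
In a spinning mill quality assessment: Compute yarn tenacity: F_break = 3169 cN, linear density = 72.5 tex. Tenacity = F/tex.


Formula: Tenacity = Breaking force / Linear density
Tenacity = 3169 cN / 72.5 tex
Tenacity = 43.71 cN/tex

43.71 cN/tex


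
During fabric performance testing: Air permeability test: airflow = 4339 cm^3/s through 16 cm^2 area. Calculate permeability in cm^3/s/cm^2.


Formula: Air Permeability = Airflow / Test Area
AP = 4339 cm^3/s / 16 cm^2
AP = 271.2 cm^3/s/cm^2

271.2 cm^3/s/cm^2


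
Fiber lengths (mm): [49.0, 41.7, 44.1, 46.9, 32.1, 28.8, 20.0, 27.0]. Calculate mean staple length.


Formula: Mean = sum of lengths / count
Sum = 49.0 + 41.7 + 44.1 + 46.9 + 32.1 + 28.8 + 20.0 + 27.0
Sum = 289.6 mm
Mean = 289.6 / 8 = 36.20 mm

36.20 mm


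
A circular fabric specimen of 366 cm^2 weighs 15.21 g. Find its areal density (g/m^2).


Formula: GSM = mass_g / area_m2
Step 1: Convert area: 366 cm^2 = 366 / 10000 = 0.0366 m^2
Step 2: GSM = 15.21 g / 0.0366 m^2 = 415.6 g/m^2

415.6 g/m^2


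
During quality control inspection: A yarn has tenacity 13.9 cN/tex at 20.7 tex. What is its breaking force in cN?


Formula: Breaking force = Tenacity * Linear density
F = 13.9 cN/tex * 20.7 tex
F = 287.73 cN

287.73 cN


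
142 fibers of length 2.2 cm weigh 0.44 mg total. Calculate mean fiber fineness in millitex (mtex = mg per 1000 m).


Formula: fineness (mtex) = mass (mg) / total length (km) = (mass_mg / total_length_m) * 1000
Step 1: Convert fiber length: 2.2 cm = 0.022 m
Step 2: Total fiber length = 142 * 0.022 = 3.124 m
Step 3: Linear density = 0.44 mg / 3.124 m = 0.1408 mg/m
Step 4: fineness = 0.1408 * 1000 = 140.8 mtex

140.8 mtex


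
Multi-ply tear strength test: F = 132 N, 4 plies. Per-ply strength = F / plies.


Formula: Per-ply strength = Total force / Number of plies
Per-ply = 132 N / 4
Per-ply = 33 N

33 N


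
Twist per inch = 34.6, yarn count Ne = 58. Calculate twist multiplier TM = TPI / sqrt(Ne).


Formula: TM = TPI / sqrt(Ne)
Step 1: sqrt(Ne) = sqrt(58) = 7.6158
Step 2: TM = 34.6 / 7.6158 = 4.54

4.54 TM


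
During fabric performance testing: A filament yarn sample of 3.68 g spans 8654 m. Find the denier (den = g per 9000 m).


Formula: den = (mass_g / length_m) * 9000
Substituting: den = (3.68 / 8654) * 9000
Intermediate: 3.68 / 8654 = 0.00042524 g/m
den = 0.00042524 * 9000 = 3.8 denier

3.8 denier


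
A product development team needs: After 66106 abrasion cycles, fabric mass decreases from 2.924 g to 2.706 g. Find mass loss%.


Formula: Mass loss% = ((m_before - m_after) / m_before) * 100
Step 1: Mass loss = 2.924 - 2.706 = 0.218 g
Step 2: Ratio = 0.218 / 2.924 = 0.0745554
Step 3: Mass loss% = 0.0745554 * 100 = 7.45554% ≈ 7.46%

7.46%


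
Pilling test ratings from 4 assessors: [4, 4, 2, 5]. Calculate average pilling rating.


Formula: Mean = sum / count
Sum = 4 + 4 + 2 + 5 = 15
Mean = 15 / 4 = 3.8

3.8


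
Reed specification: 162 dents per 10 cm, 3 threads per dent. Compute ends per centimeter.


Formula: EPC = (dents per 10 cm * ends per dent) / 10
Step 1: Total ends per 10 cm = 162 * 3 = 486
Step 2: EPC = 486 / 10 = 48.6 ends/cm

48.6 ends/cm


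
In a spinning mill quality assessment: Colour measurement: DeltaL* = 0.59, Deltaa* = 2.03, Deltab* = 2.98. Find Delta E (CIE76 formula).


Formula: Delta E = sqrt(dL*^2 + da*^2 + db*^2)
Step 1: dL*^2 = 0.59^2 = 0.3481
Step 2: da*^2 = 2.03^2 = 4.1209
Step 3: db*^2 = 2.98^2 = 8.8804
Step 4: Sum = 0.3481 + 4.1209 + 8.8804 = 13.3494
Step 5: Delta E = sqrt(13.3494) = 3.65

3.65 Delta E


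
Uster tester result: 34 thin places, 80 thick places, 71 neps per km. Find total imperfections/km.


Formula: Total = thin places + thick places + neps
Total = 34 + 80 + 71
Total = 185 imperfections/km

185 imperfections/km


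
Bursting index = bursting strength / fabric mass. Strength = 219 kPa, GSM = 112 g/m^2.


Formula: Bursting Index = Bursting Strength / Fabric GSM
BI = 219 kPa / 112 g/m^2
BI = 1.955 kPa/(g/m^2)

1.955 kPa/(g/m^2)


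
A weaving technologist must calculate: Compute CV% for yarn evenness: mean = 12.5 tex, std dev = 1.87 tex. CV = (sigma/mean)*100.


Formula: CV% = (standard deviation / mean) * 100
Step 1: Ratio = 1.87 / 12.5 = 0.1496
Step 2: CV% = 0.1496 * 100 = 14.96% ≈ 15.0%

15.0%


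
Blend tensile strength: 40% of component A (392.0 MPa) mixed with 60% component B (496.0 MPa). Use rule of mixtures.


Formula: Blend property = (fraction_A * property_A) + (fraction_B * property_B)
Step 1: Contribution A = 40/100 * 392.0 MPa = 156.8 MPa
Step 2: Contribution B = 60/100 * 496.0 MPa = 297.6 MPa
Step 3: Blend tensile strength = 156.8 + 297.6 = 454.4 MPa

454.4 MPa


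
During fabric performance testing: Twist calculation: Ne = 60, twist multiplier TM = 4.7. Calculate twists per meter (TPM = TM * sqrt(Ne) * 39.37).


Formula: TPM = TM * sqrt(Ne) * 39.37
Step 1: sqrt(Ne) = sqrt(60) = 7.746
Step 2: TM * sqrt(Ne) = 4.7 * 7.746 = 36.4062
Step 3: TPM = 36.4062 * 39.37 = 1433 twists/m

1433 twists/m


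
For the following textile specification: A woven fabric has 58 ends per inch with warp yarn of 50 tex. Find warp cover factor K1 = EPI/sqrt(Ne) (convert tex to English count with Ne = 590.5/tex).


Formula: K1 = EPI / sqrt(Ne), with Ne = 590.5 / tex_warp
Step 1: Ne = 590.5 / 50 = 11.81
Step 2: sqrt(Ne) = sqrt(11.81) = 3.4366
Step 3: K1 = 58 / 3.4366 = 16.9

16.9


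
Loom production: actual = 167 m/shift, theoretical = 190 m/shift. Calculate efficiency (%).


Formula: Efficiency% = (Actual output / Theoretical output) * 100
Efficiency% = (167 / 190) * 100
Efficiency% = 0.878947 * 100 = 87.8947% ≈ 87.9%

87.9%


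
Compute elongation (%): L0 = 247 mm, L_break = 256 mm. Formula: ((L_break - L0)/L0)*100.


Formula: Elongation (%) = ((L_break - L0) / L0) * 100
Step 1: Extension = 256 - 247 = 9 mm
Step 2: Elongation = (9 / 247) * 100
Step 3: Elongation = 0.036437 * 100 = 3.6437% ≈ 3.6%

3.6%


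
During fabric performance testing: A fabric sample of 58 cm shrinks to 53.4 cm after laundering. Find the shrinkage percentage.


Formula: Shrinkage% = ((L_before - L_after) / L_before) * 100
Step 1: Shrinkage = 58 - 53.4 = 4.6 cm
Step 2: Shrinkage% = (4.6 / 58) * 100
Step 3: Shrinkage% = 0.07931 * 100 = 7.931% ≈ 7.9%

7.9%


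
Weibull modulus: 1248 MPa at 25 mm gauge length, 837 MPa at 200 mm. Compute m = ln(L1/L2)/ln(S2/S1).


Formula: m = ln(L1/L2) / ln(S2/S1)
Step 1: ln(L1/L2) = ln(25/200) = -2.07944
Step 2: S2/S1 = 837/1248 = 0.67067
Step 3: ln(S2/S1) = ln(0.67067) = -0.39948
Step 4: m = -2.07944 / -0.39948 = 5.21

5.21 (Weibull m)


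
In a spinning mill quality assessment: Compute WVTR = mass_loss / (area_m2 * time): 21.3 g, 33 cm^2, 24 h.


Formula: WVTR = mass_loss / (area * time)
Step 1: Convert area: 33 cm^2 = 0.0033 m^2
Step 2: WVTR = 21.3 g / (0.0033 m^2 * 24 h)
Step 3: WVTR = 21.3 / 0.0792 = 268.9 g/m^2/h

268.9 g/m^2/h


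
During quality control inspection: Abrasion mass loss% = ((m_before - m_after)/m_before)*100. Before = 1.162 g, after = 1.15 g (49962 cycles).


Formula: Mass loss% = ((m_before - m_after) / m_before) * 100
Step 1: Mass loss = 1.162 - 1.15 = 0.012 g
Step 2: Ratio = 0.012 / 1.162 = 0.010327
Step 3: Mass loss% = 0.010327 * 100 = 1.0327% ≈ 1.03%

1.03%


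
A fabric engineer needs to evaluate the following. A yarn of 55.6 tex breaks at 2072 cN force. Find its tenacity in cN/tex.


Formula: Tenacity = Breaking force / Linear density
Tenacity = 2072 cN / 55.6 tex
Tenacity = 37.27 cN/tex

37.27 cN/tex


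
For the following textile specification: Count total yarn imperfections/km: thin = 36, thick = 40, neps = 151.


Formula: Total = thin places + thick places + neps
Total = 36 + 40 + 151
Total = 227 imperfections/km

227 imperfections/km


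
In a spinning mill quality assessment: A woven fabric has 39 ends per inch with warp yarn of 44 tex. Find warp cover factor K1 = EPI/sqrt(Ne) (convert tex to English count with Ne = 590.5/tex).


Formula: K1 = EPI / sqrt(Ne), with Ne = 590.5 / tex_warp
Step 1: Ne = 590.5 / 44 = 13.42
Step 2: sqrt(Ne) = sqrt(13.42) = 3.6633
Step 3: K1 = 39 / 3.6633 = 10.6

10.6


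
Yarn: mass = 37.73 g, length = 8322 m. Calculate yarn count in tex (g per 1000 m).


Formula: Tex = (mass_g / length_m) * 1000
Substituting: Tex = (37.73 / 8322) * 1000
Intermediate: 37.73 / 8322 = 0.00453377 g/m
Tex = 0.00453377 * 1000 = 4.53 tex

4.53 tex


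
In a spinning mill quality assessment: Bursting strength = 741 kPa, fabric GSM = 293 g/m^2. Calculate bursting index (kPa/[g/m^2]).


Formula: Bursting Index = Bursting Strength / Fabric GSM
BI = 741 kPa / 293 g/m^2
BI = 2.529 kPa/(g/m^2)

2.529 kPa/(g/m^2)


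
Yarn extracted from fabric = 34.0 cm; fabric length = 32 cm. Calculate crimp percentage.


Formula: Crimp% = ((L_yarn - L_fabric) / L_fabric) * 100
Step 1: Extension = 34.0 - 32 = 2.0 cm
Step 2: Crimp% = (2.0 / 32) * 100
Step 3: Crimp% = 0.0625 * 100 = 6.25% ≈ 6.3%

6.3%


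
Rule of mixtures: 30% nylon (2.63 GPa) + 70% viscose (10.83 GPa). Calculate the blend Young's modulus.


Formula: Blend property = (fraction_A * property_A) + (fraction_B * property_B)
Step 1: Contribution A = 30/100 * 2.63 GPa = 0.789 GPa
Step 2: Contribution B = 70/100 * 10.83 GPa = 7.581 GPa
Step 3: Blend Young's modulus = 0.789 + 7.581 = 8.37 GPa

8.37 GPa


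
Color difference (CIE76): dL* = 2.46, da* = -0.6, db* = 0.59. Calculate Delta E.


Formula: Delta E = sqrt(dL*^2 + da*^2 + db*^2)
Step 1: dL*^2 = 2.46^2 = 6.0516
Step 2: da*^2 = (-0.6)^2 = 0.36
Step 3: db*^2 = 0.59^2 = 0.3481
Step 4: Sum = 6.0516 + 0.36 + 0.3481 = 6.7597
Step 5: Delta E = sqrt(6.7597) = 2.6

2.6 Delta E


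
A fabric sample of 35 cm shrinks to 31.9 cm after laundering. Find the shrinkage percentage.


Formula: Shrinkage% = ((L_before - L_after) / L_before) * 100
Step 1: Shrinkage = 35 - 31.9 = 3.1 cm
Step 2: Shrinkage% = (3.1 / 35) * 100
Step 3: Shrinkage% = 0.088571 * 100 = 8.8571% ≈ 8.9%

8.9%


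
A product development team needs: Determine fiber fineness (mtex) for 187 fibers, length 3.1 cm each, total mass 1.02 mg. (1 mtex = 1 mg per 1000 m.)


Formula: fineness (mtex) = mass (mg) / total length (km) = (mass_mg / total_length_m) * 1000
Step 1: Convert fiber length: 3.1 cm = 0.031 m
Step 2: Total fiber length = 187 * 0.031 = 5.797 m
Step 3: Linear density = 1.02 mg / 5.797 m = 0.1760 mg/m
Step 4: fineness = 0.1760 * 1000 = 176.0 mtex

176.0 mtex


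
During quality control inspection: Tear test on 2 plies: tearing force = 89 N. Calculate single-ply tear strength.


Formula: Per-ply strength = Total force / Number of plies
Per-ply = 89 N / 2
Per-ply = 44.5 N

44.5 N
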